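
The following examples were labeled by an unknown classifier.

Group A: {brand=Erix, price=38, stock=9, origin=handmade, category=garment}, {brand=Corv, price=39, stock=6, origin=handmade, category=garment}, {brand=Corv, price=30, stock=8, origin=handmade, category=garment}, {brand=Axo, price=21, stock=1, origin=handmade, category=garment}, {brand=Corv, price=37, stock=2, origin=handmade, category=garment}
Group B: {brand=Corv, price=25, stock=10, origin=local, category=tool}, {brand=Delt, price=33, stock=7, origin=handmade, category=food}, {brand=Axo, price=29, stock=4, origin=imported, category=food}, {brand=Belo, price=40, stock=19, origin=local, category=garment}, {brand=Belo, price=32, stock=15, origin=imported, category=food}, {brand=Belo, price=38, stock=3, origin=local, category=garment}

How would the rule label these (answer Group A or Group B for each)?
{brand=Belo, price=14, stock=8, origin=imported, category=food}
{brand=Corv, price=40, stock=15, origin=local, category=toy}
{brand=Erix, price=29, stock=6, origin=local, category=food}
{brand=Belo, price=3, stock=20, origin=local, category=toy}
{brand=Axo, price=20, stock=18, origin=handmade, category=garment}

Group B, Group B, Group B, Group B, Group A

The simplest hypothesis consistent with all the labels is: category is garment AND origin is handmade.
{brand=Belo, price=14, stock=8, origin=imported, category=food}: category is food, origin is imported, fails this test → Group B.
{brand=Corv, price=40, stock=15, origin=local, category=toy}: category is toy, origin is local, fails this test → Group B.
{brand=Erix, price=29, stock=6, origin=local, category=food}: category is food, origin is local, fails this test → Group B.
{brand=Belo, price=3, stock=20, origin=local, category=toy}: category is toy, origin is local, fails this test → Group B.
{brand=Axo, price=20, stock=18, origin=handmade, category=garment}: category is garment, origin is handmade, satisfies this → Group A.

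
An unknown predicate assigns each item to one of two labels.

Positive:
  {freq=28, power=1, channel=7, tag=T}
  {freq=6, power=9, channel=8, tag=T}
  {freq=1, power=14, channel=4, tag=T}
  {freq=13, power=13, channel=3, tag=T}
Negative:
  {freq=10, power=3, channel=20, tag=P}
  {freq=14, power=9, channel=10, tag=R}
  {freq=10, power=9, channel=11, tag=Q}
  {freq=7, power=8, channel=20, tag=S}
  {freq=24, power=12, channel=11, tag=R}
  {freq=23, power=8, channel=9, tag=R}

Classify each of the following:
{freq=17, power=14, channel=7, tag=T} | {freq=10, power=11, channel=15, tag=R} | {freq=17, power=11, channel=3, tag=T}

A rule that fits every label: tag is T — true of each 'Positive' example, false of each 'Negative' one.
{freq=17, power=14, channel=7, tag=T}: tag is T — satisfies this, so Positive.
{freq=10, power=11, channel=15, tag=R}: tag is R — fails the rule, so Negative.
{freq=17, power=11, channel=3, tag=T}: tag is T — satisfies this, so Positive.

Positive, Negative, Positive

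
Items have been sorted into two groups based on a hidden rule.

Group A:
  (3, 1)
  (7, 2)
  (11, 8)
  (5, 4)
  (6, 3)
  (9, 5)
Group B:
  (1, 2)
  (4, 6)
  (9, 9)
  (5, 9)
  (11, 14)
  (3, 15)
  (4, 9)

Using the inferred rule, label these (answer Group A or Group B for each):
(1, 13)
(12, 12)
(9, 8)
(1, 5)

The rule appears to be: first > second.

Group B, Group B, Group A, Group B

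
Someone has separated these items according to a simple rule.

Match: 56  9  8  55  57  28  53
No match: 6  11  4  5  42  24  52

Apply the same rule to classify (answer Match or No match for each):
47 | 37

Match, Match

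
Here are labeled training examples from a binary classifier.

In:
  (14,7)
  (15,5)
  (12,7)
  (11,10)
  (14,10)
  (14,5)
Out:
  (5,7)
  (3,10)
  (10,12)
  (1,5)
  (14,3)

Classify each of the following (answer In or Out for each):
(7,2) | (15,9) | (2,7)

The rule appears to be: first > second AND sum ≥ 19.
(7,2) — 7 > 2, 7+2 = 9, hence Out. (15,9) — 15 > 9, 15+9 = 24, hence In. (2,7) — 2 < 7, 2+7 = 9, hence Out.

Out, In, Out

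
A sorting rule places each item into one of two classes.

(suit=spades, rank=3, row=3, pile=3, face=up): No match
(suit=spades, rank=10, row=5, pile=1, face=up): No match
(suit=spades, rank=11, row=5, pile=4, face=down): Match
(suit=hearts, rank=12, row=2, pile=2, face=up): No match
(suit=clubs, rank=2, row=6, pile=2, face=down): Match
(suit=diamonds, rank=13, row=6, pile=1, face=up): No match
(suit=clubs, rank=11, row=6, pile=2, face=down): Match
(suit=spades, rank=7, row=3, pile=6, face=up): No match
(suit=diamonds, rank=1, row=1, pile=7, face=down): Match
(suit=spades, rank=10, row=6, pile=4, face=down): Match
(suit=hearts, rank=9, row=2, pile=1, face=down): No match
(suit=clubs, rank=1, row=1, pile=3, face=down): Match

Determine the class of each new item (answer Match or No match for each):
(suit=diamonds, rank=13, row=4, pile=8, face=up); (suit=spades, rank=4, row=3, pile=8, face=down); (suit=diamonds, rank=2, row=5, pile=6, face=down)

One predicate separates the groups cleanly: face is down AND pile ≥ 2.
(suit=diamonds, rank=13, row=4, pile=8, face=up) — face is up, pile = 8, hence No match. (suit=spades, rank=4, row=3, pile=8, face=down) — face is down, pile = 8, hence Match. (suit=diamonds, rank=2, row=5, pile=6, face=down) — face is down, pile = 6, hence Match.

No match, Match, Match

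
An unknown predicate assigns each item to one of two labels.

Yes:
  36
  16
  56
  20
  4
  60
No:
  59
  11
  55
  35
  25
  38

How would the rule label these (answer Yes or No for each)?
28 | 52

Yes, Yes

The simplest hypothesis consistent with all the labels is: multiple of 4.
28: 28 = 4·7, checks out → Yes.
52: 52 = 4·13, checks out → Yes.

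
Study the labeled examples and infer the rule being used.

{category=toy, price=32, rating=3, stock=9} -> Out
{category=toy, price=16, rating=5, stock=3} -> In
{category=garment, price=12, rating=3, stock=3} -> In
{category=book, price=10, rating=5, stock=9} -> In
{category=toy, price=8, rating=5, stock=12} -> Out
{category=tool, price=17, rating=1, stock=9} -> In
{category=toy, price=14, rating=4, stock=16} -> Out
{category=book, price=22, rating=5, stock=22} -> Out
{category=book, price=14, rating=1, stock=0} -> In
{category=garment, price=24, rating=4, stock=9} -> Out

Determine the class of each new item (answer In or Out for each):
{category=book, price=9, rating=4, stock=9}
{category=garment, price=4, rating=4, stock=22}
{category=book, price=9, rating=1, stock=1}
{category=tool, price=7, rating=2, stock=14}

In, Out, In, Out

The distinguishing property — price ≤ 17 AND stock ≤ 9 — holds for all the 'In' cases and none of the 'Out' cases.
{category=book, price=9, rating=4, stock=9} — price = 9, stock = 9, hence In. {category=garment, price=4, rating=4, stock=22} — price = 4, stock = 22, hence Out. {category=book, price=9, rating=1, stock=1} — price = 9, stock = 1, hence In. {category=tool, price=7, rating=2, stock=14} — price = 7, stock = 14, hence Out.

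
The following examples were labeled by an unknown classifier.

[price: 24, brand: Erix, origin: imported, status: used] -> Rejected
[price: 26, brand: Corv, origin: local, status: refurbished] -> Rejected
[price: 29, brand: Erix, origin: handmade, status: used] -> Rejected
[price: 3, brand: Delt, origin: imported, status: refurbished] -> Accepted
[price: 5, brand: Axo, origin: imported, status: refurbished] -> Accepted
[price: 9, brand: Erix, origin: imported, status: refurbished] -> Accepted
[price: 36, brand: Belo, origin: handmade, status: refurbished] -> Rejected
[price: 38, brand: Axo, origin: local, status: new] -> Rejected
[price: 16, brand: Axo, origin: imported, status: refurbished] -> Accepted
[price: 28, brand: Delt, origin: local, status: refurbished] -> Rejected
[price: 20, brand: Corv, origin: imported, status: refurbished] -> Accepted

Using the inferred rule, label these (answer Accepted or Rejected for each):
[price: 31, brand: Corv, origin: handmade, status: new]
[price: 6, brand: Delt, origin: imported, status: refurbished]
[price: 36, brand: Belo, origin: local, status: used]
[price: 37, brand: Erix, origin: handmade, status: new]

'Accepted' ⟺ price ≤ 20.

Rejected, Accepted, Rejected, Rejected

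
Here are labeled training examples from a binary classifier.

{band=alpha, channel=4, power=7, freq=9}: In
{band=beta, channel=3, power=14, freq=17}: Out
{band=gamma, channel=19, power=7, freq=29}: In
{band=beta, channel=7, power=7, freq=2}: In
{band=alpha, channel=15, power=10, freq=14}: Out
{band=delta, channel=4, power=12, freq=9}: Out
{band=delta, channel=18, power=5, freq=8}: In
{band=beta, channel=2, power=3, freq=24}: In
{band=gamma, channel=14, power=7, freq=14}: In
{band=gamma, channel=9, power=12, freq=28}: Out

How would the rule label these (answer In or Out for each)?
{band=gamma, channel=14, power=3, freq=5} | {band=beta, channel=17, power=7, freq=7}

The common property of the 'In' items is: power ≤ 7. No 'Out' item has it.
In: {band=gamma, channel=14, power=3, freq=5}, since power = 3.
In: {band=beta, channel=17, power=7, freq=7}, since power = 7.

In, In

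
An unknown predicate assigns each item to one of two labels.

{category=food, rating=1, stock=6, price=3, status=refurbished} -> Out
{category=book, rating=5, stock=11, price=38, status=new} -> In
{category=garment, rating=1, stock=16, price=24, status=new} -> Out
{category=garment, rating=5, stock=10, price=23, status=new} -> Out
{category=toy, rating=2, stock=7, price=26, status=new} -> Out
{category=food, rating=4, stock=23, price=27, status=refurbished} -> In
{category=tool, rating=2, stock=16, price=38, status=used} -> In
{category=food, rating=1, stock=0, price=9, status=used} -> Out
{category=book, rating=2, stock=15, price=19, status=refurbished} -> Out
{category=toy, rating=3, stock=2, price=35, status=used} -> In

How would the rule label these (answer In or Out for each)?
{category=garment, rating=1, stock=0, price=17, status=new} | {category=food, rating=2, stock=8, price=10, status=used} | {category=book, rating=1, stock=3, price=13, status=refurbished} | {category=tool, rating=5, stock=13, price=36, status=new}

One predicate separates the groups cleanly: price ≥ 27.

Out, Out, Out, In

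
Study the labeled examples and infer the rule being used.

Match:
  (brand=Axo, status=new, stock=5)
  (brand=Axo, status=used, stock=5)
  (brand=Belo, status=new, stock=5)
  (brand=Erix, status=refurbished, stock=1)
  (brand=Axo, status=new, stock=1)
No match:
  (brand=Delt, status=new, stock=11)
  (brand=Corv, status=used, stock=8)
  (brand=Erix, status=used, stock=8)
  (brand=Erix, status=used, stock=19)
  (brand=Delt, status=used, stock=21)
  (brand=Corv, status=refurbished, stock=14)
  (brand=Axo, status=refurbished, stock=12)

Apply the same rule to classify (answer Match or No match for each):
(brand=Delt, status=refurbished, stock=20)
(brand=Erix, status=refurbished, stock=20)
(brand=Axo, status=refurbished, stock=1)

Every 'Match' example satisfies: stock ≤ 5. None of the 'No match' examples do.
No match: (brand=Delt, status=refurbished, stock=20), since stock = 20.
No match: (brand=Erix, status=refurbished, stock=20), since stock = 20.
Match: (brand=Axo, status=refurbished, stock=1), since stock = 1.

No match, No match, Match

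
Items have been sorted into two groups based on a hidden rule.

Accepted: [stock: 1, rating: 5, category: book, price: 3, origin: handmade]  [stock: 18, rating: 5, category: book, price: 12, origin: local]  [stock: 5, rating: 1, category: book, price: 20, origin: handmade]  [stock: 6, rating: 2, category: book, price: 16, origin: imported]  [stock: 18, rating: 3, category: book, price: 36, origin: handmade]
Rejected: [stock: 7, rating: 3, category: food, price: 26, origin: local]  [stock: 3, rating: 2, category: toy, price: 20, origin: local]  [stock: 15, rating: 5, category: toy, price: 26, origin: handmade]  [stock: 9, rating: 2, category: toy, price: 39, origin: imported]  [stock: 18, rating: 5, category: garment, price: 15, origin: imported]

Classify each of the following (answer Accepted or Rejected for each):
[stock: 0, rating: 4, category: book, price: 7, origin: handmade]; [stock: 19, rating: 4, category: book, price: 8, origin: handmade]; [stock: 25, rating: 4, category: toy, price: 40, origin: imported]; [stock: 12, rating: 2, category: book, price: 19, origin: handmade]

Accepted, Accepted, Rejected, Accepted

Every 'Accepted' example satisfies: category is book. None of the 'Rejected' examples do.
[stock: 0, rating: 4, category: book, price: 7, origin: handmade] — category is book, hence Accepted. [stock: 19, rating: 4, category: book, price: 8, origin: handmade] — category is book, hence Accepted. [stock: 25, rating: 4, category: toy, price: 40, origin: imported] — category is toy, hence Rejected. [stock: 12, rating: 2, category: book, price: 19, origin: handmade] — category is book, hence Accepted.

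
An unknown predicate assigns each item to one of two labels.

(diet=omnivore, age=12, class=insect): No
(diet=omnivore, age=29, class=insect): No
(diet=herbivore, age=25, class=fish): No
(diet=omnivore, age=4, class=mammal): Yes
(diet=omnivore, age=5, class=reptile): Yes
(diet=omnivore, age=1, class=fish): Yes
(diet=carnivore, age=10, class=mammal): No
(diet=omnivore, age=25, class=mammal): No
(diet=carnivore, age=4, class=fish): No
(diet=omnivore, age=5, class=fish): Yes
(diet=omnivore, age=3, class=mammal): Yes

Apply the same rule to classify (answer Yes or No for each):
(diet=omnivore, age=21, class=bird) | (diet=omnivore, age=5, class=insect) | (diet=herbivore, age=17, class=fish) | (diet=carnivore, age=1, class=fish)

'Yes' ⟺ diet is omnivore AND age ≤ 5.
(diet=omnivore, age=21, class=bird): diet is omnivore, age = 21, doesn't match → No. (diet=omnivore, age=5, class=insect): diet is omnivore, age = 5, meets the rule → Yes. (diet=herbivore, age=17, class=fish): diet is herbivore, age = 17, doesn't match → No. (diet=carnivore, age=1, class=fish): diet is carnivore, age = 1, doesn't match → No.

No, Yes, No, No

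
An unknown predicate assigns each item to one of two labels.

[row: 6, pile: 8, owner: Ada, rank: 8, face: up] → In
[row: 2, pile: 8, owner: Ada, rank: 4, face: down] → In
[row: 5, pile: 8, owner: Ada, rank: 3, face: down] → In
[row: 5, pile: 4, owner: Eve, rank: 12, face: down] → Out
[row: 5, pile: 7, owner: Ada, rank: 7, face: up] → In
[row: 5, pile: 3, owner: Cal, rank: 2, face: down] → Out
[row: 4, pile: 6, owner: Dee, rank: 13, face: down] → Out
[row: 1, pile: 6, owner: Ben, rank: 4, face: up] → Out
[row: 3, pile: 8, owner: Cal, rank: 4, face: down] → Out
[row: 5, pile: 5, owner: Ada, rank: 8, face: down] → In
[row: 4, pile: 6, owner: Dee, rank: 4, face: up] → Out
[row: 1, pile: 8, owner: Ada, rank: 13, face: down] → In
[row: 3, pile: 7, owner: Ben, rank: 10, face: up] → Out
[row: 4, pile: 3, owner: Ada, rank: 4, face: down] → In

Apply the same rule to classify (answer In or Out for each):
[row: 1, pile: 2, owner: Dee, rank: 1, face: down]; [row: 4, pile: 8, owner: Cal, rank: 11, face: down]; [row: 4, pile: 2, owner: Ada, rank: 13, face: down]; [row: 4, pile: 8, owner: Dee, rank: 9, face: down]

Out, Out, In, Out

Looking at the examples, the only property every 'In' case has and every 'Out' case lacks is: owner is Ada.
[row: 1, pile: 2, owner: Dee, rank: 1, face: down] — owner is Dee, hence Out. [row: 4, pile: 8, owner: Cal, rank: 11, face: down] — owner is Cal, hence Out. [row: 4, pile: 2, owner: Ada, rank: 13, face: down] — owner is Ada, hence In. [row: 4, pile: 8, owner: Dee, rank: 9, face: down] — owner is Dee, hence Out.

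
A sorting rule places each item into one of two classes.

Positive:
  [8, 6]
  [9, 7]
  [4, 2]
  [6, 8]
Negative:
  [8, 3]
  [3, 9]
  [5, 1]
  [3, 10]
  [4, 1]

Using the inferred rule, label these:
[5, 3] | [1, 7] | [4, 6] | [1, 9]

Positive, Negative, Positive, Negative

The classifier is using: |first − second| ≤ 2.
[5, 3] → |5−3| = 2 → Positive.
[1, 7] → |1−7| = 6 → Negative.
[4, 6] → |4−6| = 2 → Positive.
[1, 9] → |1−9| = 8 → Negative.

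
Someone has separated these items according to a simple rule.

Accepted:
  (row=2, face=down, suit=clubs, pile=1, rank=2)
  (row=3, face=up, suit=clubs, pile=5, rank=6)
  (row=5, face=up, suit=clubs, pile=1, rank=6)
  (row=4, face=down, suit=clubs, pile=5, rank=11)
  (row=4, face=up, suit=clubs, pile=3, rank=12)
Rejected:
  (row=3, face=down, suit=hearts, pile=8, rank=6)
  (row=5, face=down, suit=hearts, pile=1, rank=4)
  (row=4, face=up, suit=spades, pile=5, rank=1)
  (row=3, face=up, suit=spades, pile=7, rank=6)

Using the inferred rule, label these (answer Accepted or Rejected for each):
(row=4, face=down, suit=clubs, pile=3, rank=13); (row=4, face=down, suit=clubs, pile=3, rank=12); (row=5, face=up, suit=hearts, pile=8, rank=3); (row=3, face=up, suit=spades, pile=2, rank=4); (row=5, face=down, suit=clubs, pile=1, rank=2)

Accepted, Accepted, Rejected, Rejected, Accepted

The rule appears to be: suit is clubs.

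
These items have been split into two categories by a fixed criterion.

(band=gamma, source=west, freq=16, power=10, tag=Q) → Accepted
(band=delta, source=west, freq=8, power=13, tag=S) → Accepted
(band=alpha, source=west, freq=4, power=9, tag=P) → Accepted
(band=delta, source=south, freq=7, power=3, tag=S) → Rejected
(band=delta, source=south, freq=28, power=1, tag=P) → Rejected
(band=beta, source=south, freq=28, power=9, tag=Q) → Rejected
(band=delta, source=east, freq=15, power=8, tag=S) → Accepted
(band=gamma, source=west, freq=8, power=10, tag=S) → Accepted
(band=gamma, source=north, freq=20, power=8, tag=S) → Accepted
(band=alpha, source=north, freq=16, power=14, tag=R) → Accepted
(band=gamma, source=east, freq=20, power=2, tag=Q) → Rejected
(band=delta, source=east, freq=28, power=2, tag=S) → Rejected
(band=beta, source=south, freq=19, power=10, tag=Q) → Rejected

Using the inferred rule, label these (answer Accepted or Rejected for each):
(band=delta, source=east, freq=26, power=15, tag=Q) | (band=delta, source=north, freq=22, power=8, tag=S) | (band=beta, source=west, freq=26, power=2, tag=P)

'Accepted' ⟺ band is not beta AND power ≥ 8.
(band=delta, source=east, freq=26, power=15, tag=Q): band is delta, power = 15 — matches, so Accepted.
(band=delta, source=north, freq=22, power=8, tag=S): band is delta, power = 8 — matches, so Accepted.
(band=beta, source=west, freq=26, power=2, tag=P): band is beta, power = 2 — fails this test, so Rejected.

Accepted, Accepted, Rejected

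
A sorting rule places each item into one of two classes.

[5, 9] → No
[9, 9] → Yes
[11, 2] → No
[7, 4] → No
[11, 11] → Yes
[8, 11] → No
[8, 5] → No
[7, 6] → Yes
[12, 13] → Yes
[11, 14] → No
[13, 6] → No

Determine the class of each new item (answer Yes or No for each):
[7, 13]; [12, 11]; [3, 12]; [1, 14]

One predicate separates the groups cleanly: |first − second| ≤ 1.
[7, 13]: |7−13| = 6, fails the rule → No. [12, 11]: |12−11| = 1, qualifies → Yes. [3, 12]: |3−12| = 9, fails the rule → No. [1, 14]: |1−14| = 13, fails the rule → No.

No, Yes, No, No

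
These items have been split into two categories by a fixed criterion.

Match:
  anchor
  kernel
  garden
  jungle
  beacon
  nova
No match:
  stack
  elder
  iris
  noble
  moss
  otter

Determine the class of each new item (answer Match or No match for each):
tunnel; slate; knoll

Match, No match, No match

Every 'Match' example satisfies: even length AND contains 'n'. None of the 'No match' examples do.
tunnel: length 6, has 'n' — meets the rule, so Match. slate: length 5, no 'n' — doesn't match, so No match. knoll: length 5, has 'n' — doesn't match, so No match.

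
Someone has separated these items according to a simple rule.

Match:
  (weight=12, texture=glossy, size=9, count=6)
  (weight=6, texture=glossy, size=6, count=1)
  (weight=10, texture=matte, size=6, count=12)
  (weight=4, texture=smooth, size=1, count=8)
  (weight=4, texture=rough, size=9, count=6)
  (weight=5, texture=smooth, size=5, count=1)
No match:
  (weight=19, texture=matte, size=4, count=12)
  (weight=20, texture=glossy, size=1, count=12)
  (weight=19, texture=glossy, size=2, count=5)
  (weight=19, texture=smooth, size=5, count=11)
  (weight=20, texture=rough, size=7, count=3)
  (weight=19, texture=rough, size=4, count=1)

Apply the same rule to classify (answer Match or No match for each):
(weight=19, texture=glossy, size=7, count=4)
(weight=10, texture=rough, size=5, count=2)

Rule: weight ≤ 12. This holds for each 'Match' example and fails for each 'No match' one.

No match, Match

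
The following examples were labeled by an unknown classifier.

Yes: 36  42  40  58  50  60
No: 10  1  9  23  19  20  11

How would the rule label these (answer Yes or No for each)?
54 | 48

The classifier is using: at least 36.

Yes, Yes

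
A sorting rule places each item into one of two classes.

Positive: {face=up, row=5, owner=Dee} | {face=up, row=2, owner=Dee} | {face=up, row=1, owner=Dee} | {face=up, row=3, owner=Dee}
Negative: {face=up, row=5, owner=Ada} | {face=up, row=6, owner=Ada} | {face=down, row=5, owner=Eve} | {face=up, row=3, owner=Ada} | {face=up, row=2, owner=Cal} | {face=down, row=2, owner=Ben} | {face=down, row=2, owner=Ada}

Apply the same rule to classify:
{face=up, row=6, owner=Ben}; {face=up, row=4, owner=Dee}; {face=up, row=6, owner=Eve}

The classifier is using: owner is Dee.

Negative, Positive, Negative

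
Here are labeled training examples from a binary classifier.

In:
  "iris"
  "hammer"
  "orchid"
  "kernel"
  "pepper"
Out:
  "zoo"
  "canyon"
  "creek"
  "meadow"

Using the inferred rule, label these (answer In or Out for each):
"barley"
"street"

In, In

Every 'In' example satisfies: even length AND contains 'r'. None of the 'Out' examples do.
"barley" → length 6, has 'r' → In. "street" → length 6, has 'r' → In.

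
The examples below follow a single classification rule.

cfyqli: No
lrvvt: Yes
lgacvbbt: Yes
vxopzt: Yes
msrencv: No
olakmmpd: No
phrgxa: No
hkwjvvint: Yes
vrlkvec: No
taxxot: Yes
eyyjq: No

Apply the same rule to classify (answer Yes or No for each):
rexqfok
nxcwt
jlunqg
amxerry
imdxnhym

'Yes' ⟺ contains 't'.

No, Yes, No, No, No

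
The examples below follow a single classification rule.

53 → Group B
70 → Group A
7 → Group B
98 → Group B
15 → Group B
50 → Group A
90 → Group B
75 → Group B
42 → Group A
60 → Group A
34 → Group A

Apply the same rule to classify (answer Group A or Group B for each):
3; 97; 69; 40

Rule: even AND at most 70. This holds for each 'Group A' example and fails for each 'Group B' one.
3: 3 is odd, 3 ≤ 70, doesn't match → Group B. 97: 97 is odd, 97 > 70, doesn't match → Group B. 69: 69 is odd, 69 ≤ 70, doesn't match → Group B. 40: 40 is even, 40 ≤ 70, meets the rule → Group A.

Group B, Group B, Group B, Group A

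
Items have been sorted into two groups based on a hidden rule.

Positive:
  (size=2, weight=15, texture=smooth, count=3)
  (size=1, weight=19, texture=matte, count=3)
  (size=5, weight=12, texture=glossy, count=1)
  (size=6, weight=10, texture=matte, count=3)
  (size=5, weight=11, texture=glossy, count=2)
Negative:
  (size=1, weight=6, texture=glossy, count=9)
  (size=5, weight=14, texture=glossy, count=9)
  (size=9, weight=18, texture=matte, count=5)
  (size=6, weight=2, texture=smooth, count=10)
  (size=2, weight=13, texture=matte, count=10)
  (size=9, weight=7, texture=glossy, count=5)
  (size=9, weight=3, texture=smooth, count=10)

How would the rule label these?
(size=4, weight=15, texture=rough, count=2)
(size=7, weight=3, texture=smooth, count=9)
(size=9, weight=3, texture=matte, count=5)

A rule that fits every label: count ≤ 3 — true of each 'Positive' example, false of each 'Negative' one.
(size=4, weight=15, texture=rough, count=2) — count = 2, hence Positive.
(size=7, weight=3, texture=smooth, count=9) — count = 9, hence Negative.
(size=9, weight=3, texture=matte, count=5) — count = 5, hence Negative.

Positive, Negative, Negative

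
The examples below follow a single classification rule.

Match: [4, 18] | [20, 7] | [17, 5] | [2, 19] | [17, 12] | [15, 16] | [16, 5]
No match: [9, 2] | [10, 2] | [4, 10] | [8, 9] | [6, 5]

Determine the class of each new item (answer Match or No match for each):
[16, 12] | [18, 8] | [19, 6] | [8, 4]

Match, Match, Match, No match

Every 'Match' example satisfies: sum ≥ 21. None of the 'No match' examples do.
Match: [16, 12], since 16+12 = 28. Match: [18, 8], since 18+8 = 26. Match: [19, 6], since 19+6 = 25. No match: [8, 4], since 8+4 = 12.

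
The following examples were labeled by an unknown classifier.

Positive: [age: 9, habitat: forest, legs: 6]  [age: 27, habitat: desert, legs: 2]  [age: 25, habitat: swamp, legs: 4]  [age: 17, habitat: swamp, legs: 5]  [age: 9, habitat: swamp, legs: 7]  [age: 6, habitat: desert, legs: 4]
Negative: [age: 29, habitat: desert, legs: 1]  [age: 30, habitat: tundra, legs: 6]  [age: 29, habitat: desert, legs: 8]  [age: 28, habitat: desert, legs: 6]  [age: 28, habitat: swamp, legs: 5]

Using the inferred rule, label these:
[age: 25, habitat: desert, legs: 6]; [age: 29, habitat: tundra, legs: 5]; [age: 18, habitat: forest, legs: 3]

Positive, Negative, Positive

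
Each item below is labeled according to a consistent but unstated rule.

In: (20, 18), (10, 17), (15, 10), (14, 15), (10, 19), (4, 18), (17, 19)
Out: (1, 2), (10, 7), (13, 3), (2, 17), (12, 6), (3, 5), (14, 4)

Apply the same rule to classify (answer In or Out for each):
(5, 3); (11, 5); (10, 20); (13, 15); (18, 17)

The pattern is that an item is 'In' exactly when: sum ≥ 22.

Out, Out, In, In, In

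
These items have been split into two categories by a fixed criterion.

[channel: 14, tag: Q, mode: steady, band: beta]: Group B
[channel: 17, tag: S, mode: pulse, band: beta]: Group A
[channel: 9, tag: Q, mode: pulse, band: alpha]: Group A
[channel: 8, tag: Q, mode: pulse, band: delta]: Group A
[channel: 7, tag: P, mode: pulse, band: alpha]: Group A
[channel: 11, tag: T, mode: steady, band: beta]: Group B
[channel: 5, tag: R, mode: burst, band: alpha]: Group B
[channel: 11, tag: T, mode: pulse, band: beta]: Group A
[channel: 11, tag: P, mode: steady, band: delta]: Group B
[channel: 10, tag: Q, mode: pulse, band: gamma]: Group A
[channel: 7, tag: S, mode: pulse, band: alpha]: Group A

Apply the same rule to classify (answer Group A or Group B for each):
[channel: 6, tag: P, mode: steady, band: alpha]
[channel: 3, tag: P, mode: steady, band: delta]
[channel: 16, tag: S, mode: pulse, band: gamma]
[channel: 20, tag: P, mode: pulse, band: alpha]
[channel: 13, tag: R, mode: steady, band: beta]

The simplest hypothesis consistent with all the labels is: mode is pulse.
[channel: 6, tag: P, mode: steady, band: alpha] → mode is steady → Group B. [channel: 3, tag: P, mode: steady, band: delta] → mode is steady → Group B. [channel: 16, tag: S, mode: pulse, band: gamma] → mode is pulse → Group A. [channel: 20, tag: P, mode: pulse, band: alpha] → mode is pulse → Group A. [channel: 13, tag: R, mode: steady, band: beta] → mode is steady → Group B.

Group B, Group B, Group A, Group A, Group B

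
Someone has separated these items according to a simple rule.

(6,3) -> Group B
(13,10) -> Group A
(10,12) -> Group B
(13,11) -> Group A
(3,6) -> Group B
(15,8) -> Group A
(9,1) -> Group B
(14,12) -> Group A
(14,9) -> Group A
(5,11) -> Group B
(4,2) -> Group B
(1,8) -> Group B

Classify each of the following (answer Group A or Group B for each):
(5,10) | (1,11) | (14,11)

The distinguishing property — sum ≥ 23 — holds for all the 'Group A' cases and none of the 'Group B' cases.
Group B: (5,10), since 5+10 = 15.
Group B: (1,11), since 1+11 = 12.
Group A: (14,11), since 14+11 = 25.

Group B, Group B, Group A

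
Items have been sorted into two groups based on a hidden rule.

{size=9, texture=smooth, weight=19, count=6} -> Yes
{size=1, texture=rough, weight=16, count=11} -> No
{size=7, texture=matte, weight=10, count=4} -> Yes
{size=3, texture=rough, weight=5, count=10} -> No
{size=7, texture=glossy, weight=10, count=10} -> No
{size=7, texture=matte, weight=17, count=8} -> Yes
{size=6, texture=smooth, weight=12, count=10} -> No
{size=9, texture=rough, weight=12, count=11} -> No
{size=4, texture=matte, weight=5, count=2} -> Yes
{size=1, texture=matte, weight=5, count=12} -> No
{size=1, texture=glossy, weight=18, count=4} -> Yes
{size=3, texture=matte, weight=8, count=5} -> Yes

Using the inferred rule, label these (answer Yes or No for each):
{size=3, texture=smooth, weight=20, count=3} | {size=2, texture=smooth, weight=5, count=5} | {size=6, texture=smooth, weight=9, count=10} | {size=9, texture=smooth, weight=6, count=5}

Yes, Yes, No, Yes

One predicate separates the groups cleanly: count ≤ 8.
Yes: {size=3, texture=smooth, weight=20, count=3}, since count = 3.
Yes: {size=2, texture=smooth, weight=5, count=5}, since count = 5.
No: {size=6, texture=smooth, weight=9, count=10}, since count = 10.
Yes: {size=9, texture=smooth, weight=6, count=5}, since count = 5.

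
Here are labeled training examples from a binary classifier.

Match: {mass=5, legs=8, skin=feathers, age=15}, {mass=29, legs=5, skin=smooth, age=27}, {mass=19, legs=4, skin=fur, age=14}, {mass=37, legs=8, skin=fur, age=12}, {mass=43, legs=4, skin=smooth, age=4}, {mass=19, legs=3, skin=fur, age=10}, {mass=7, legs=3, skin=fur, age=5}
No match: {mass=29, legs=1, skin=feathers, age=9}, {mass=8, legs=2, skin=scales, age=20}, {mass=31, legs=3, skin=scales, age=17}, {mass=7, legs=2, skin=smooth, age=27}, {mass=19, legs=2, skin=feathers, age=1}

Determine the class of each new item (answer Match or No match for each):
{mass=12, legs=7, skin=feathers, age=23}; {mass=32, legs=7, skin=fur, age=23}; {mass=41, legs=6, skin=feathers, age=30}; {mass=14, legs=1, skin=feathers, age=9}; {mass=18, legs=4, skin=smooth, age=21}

Match, Match, Match, No match, Match

Every 'Match' example satisfies: skin is fur OR legs ≥ 4. None of the 'No match' examples do.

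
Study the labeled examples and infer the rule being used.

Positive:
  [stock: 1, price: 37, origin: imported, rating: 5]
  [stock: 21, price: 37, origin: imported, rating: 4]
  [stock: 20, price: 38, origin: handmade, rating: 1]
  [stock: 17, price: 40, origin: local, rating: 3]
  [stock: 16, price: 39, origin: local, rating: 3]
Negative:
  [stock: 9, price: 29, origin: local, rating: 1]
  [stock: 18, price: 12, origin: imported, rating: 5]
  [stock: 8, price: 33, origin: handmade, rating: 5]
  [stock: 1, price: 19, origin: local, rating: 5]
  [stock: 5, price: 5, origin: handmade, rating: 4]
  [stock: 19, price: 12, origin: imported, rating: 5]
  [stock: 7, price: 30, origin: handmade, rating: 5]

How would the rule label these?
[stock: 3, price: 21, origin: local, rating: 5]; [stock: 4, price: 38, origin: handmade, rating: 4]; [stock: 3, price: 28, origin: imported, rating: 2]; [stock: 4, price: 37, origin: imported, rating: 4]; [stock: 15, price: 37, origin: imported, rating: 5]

Every 'Positive' example satisfies: price ≥ 37. None of the 'Negative' examples do.

Negative, Positive, Negative, Positive, Positive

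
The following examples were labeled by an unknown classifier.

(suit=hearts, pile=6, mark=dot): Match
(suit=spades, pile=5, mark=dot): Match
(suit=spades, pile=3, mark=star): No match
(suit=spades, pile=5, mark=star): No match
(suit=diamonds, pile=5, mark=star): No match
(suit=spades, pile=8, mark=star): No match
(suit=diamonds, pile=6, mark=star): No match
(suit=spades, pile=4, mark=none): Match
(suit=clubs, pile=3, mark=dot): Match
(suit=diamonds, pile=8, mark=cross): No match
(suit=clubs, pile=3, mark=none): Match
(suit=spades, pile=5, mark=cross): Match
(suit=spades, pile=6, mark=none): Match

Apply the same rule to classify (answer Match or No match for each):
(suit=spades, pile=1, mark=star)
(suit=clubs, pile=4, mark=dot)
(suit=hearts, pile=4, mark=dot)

All 'Match' examples share one property — mark is not star AND pile ≤ 6 — and every 'No match' example lacks it.
(suit=spades, pile=1, mark=star): mark is star, pile = 1 — fails this test, so No match. (suit=clubs, pile=4, mark=dot): mark is dot, pile = 4 — has this property, so Match. (suit=hearts, pile=4, mark=dot): mark is dot, pile = 4 — has this property, so Match.

No match, Match, Match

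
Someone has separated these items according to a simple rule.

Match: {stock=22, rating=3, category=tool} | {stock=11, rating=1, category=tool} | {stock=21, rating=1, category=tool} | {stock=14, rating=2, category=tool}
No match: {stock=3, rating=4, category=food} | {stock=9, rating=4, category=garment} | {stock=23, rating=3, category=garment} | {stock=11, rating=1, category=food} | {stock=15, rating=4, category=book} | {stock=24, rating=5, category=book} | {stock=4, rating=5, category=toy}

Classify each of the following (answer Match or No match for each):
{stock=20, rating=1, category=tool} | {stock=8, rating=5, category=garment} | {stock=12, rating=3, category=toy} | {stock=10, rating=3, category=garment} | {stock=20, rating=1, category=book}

Match, No match, No match, No match, No match

Comparing the two groups points to one rule — category is tool.
{stock=20, rating=1, category=tool}: category is tool — fits, so Match.
{stock=8, rating=5, category=garment}: category is garment — doesn't qualify, so No match.
{stock=12, rating=3, category=toy}: category is toy — doesn't qualify, so No match.
{stock=10, rating=3, category=garment}: category is garment — doesn't qualify, so No match.
{stock=20, rating=1, category=book}: category is book — doesn't qualify, so No match.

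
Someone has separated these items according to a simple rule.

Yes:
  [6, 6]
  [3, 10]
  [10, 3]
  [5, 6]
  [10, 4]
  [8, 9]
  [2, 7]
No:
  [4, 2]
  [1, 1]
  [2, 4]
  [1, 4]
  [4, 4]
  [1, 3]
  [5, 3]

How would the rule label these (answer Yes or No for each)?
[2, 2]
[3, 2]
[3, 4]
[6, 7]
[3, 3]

No, No, No, Yes, No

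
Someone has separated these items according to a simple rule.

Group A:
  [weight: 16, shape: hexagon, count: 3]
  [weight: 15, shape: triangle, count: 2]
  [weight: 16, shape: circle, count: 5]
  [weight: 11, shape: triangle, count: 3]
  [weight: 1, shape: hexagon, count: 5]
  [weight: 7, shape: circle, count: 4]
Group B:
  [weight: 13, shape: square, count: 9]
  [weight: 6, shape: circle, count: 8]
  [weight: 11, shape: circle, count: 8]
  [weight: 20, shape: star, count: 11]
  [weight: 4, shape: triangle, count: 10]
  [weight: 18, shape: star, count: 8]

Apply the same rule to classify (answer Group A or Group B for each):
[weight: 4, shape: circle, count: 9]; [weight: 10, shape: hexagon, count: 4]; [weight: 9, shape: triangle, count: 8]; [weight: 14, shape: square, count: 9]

Group B, Group A, Group B, Group B

The rule appears to be: count ≤ 5.
[weight: 4, shape: circle, count: 9]: count = 9, does not satisfy this → Group B.
[weight: 10, shape: hexagon, count: 4]: count = 4, meets the rule → Group A.
[weight: 9, shape: triangle, count: 8]: count = 8, does not satisfy this → Group B.
[weight: 14, shape: square, count: 9]: count = 9, does not satisfy this → Group B.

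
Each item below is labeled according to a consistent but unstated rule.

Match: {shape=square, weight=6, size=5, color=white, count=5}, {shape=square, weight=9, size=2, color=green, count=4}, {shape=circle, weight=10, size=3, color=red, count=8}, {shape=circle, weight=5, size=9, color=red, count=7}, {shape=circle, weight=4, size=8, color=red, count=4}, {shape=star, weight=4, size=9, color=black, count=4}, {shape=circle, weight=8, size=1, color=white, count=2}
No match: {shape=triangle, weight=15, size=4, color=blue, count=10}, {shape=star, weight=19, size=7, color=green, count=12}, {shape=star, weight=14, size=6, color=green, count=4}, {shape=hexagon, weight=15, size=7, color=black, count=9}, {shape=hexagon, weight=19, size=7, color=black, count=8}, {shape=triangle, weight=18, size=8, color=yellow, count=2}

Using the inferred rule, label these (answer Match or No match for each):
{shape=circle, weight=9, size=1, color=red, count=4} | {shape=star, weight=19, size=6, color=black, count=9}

A rule that fits every label: weight ≤ 10 — true of each 'Match' example, false of each 'No match' one.
{shape=circle, weight=9, size=1, color=red, count=4}: weight = 9 — checks out, so Match. {shape=star, weight=19, size=6, color=black, count=9}: weight = 19 — lacks this property, so No match.

Match, No match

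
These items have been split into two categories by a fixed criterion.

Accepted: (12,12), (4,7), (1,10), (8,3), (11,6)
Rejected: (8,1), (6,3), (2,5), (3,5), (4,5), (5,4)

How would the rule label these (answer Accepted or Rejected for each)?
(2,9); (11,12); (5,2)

Accepted, Accepted, Rejected

The common property of the 'Accepted' items is: sum ≥ 11. No 'Rejected' item has it.
(2,9): Accepted (2+9 = 11).
(11,12): Accepted (11+12 = 23).
(5,2): Rejected (5+2 = 7).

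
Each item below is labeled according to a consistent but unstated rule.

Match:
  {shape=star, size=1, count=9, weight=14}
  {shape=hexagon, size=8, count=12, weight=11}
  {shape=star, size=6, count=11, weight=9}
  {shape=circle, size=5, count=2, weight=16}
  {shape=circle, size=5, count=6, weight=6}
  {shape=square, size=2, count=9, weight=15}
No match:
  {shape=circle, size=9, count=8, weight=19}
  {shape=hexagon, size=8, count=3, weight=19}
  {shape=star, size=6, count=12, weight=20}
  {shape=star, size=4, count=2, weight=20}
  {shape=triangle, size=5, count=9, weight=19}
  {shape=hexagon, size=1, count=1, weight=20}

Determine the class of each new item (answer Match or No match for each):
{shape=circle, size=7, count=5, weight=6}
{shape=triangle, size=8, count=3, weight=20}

Match, No match

The rule appears to be: weight ≤ 16.
{shape=circle, size=7, count=5, weight=6}: weight = 6, fits → Match.
{shape=triangle, size=8, count=3, weight=20}: weight = 20, does not satisfy this → No match.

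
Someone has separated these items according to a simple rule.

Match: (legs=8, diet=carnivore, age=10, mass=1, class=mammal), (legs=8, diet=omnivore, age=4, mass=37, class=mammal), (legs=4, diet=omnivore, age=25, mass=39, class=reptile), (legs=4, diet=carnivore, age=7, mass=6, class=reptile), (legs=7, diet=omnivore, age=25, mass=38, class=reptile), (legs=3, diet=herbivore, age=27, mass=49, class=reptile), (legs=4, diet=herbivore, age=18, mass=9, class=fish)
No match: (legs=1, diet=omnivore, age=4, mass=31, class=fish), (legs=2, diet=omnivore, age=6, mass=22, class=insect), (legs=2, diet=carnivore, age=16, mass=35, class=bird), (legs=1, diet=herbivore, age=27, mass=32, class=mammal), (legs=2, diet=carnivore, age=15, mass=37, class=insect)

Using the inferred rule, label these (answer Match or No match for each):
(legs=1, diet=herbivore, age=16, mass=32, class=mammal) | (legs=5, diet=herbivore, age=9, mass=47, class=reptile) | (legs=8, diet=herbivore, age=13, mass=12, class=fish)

No match, Match, Match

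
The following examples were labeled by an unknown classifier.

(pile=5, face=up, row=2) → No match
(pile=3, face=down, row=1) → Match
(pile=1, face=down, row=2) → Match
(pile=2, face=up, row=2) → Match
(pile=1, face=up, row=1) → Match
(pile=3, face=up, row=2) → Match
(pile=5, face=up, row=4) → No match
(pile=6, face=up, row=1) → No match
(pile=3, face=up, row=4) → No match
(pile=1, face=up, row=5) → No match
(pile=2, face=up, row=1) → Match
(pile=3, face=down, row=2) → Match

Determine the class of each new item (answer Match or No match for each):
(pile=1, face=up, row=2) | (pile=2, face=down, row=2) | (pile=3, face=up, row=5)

Match, Match, No match

'Match' ⟺ row ≤ 2 AND pile ≤ 3.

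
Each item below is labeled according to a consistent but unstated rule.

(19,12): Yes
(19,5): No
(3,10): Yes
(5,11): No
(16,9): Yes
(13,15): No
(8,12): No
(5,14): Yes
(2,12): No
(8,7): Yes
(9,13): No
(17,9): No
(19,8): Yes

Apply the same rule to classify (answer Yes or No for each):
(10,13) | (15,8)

Yes, Yes

Looking at the examples, the only property every 'Yes' case has and every 'No' case lacks is: sum is odd.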